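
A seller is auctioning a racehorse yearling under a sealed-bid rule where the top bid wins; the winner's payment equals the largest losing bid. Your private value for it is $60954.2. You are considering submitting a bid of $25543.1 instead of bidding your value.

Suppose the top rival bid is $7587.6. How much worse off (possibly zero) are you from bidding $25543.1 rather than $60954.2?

$0

Bidding your value $60954.2: you win (since $60954.2 > $7587.6) and pay $7587.6. Payoff $53366.6.
Bidding $25543.1: you win and pay $7587.6. Payoff $60954.2 − $7587.6 = $53366.6.
Difference = $53366.6 − $53366.6 = $0; both bids lead to the same outcome because the competing bid is below both your value and your alternative bid.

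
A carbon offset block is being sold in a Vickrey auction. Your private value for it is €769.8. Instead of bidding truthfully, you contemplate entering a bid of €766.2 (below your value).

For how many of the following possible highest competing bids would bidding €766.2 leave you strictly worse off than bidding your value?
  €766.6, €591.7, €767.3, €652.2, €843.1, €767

3

The deviation hurts exactly when the highest competing bid lies strictly between €766.2 and €769.8 — underbidding then forfeits a profitable win.
€766.6: inside the interval → strictly worse (loss €3.2).
€591.7: below both → same outcome either way.
€767.3: inside the interval → strictly worse (loss €2.5).
€652.2: below both → same outcome either way.
€843.1: above both → same outcome either way.
€767: inside the interval → strictly worse (loss €2.8).
Count: 3.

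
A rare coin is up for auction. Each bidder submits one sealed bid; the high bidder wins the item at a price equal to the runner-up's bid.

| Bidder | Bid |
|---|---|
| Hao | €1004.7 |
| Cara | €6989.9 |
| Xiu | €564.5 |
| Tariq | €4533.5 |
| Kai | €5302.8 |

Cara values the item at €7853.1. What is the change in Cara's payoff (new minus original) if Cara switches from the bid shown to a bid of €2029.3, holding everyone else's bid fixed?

The highest bid among the other bidders is €5302.8; Cara's bid doesn't change that.
Original bid €6989.9: Cara is highest, pays the top rival bid €5302.8; payoff €7853.1 − €5302.8 = €2550.3.
Alternative bid €2029.3: Cara is not highest (top rival bid is €5302.8); payoff €0.
Change in payoff = €0 − (€2550.3) = −€2550.3.

−€2550.3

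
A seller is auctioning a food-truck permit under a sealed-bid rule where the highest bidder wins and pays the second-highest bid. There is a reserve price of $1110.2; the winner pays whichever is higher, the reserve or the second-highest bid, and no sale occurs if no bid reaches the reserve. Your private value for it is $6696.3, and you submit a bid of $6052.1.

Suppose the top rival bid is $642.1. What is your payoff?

$5586.1

Your bid $6052.1 is the highest and exceeds the reserve.
Price = max(second-highest bid, reserve) = max($642.1, $1110.2) = $1110.2.
Payoff = $6696.3 − $1110.2 = $5586.1.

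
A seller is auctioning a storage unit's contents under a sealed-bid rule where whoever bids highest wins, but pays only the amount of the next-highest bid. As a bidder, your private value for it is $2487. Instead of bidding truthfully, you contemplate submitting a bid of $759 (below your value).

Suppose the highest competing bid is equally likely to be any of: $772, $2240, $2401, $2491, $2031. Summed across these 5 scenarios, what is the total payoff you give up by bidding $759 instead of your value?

The deviation costs you only when the competing bid falls strictly between $759 and $2487; elsewhere both bids give the same outcome.
$772: truthful payoff $1715, deviation payoff $0 → loss $1715.
$2240: truthful payoff $247, deviation payoff $0 → loss $247.
$2401: truthful payoff $86, deviation payoff $0 → loss $86.
$2491: outcomes coincide → loss $0.
$2031: truthful payoff $456, deviation payoff $0 → loss $456.
Total loss = $1715 + $247 + $86 + $456 = $2504.
Because the price is fixed by the runner-up's bid, deviating from your value can only change a good outcome into a bad one — never the reverse.

$2504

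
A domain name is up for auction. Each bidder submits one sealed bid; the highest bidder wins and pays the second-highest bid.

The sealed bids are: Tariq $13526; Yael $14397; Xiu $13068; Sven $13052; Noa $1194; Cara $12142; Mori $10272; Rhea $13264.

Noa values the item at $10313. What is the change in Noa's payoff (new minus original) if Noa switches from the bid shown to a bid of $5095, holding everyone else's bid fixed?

$0

The highest bid among the other bidders is $14397; Noa's bid doesn't change that.
Original bid $1194: Noa is not highest (top rival bid is $14397); payoff $0.
Alternative bid $5095: Noa is not highest (top rival bid is $14397); payoff $0.
Change in payoff = $0 − ($0) = $0.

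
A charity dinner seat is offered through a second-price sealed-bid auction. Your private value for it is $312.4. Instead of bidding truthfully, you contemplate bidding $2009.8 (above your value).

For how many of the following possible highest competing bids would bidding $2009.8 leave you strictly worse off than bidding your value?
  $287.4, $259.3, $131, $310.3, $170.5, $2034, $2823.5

0

The deviation hurts exactly when the highest competing bid lies strictly between $312.4 and $2009.8 — overbidding then wins at a price above your value.
$287.4: below both → same outcome either way.
$259.3: below both → same outcome either way.
$131: below both → same outcome either way.
$310.3: below both → same outcome either way.
$170.5: below both → same outcome either way.
$2034: above both → same outcome either way.
$2823.5: above both → same outcome either way.
Count: 0.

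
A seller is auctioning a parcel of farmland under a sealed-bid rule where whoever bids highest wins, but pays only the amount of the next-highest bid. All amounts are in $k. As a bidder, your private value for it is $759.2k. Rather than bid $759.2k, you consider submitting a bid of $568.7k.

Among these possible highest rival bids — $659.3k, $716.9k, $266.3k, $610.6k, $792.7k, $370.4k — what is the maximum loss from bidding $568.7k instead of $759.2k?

$659.3k: truthful gives $99.9k, deviation gives $0k → loss $99.9k.
$716.9k: truthful gives $42.3k, deviation gives $0k → loss $42.3k.
$266.3k: same outcome either way → loss $0k.
$610.6k: truthful gives $148.6k, deviation gives $0k → loss $148.6k.
$792.7k: same outcome either way → loss $0k.
$370.4k: same outcome either way → loss $0k.
Maximum loss: $148.6k.

$148.6k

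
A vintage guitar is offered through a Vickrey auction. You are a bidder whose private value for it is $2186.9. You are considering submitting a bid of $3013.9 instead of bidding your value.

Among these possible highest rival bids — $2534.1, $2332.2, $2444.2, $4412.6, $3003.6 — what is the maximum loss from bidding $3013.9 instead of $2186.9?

$2534.1: truthful gives $0, deviation gives −$347.2 → loss $347.2.
$2332.2: truthful gives $0, deviation gives −$145.3 → loss $145.3.
$2444.2: truthful gives $0, deviation gives −$257.3 → loss $257.3.
$4412.6: same outcome either way → loss $0.
$3003.6: truthful gives $0, deviation gives −$816.7 → loss $816.7.
Maximum loss: $816.7.

$816.7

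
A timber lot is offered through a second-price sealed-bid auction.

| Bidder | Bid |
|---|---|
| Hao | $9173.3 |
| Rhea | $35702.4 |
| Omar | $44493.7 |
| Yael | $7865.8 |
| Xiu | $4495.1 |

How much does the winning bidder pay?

$35702.4

Highest bid: Omar at $44493.7, so Omar wins.
Second-highest bid: Rhea at $35702.4 — that is the price the winner pays.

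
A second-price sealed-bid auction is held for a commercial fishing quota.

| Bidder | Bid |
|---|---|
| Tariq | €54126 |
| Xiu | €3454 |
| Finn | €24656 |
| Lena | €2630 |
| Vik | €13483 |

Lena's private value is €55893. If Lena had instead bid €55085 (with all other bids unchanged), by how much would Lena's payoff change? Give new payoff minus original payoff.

€1767

The highest bid among the other bidders is €54126; Lena's bid doesn't change that.
Original bid €2630: Lena is not highest (top rival bid is €54126); payoff €0.
Alternative bid €55085: Lena is highest, pays the top rival bid €54126; payoff €55893 − €54126 = €1767.
Change in payoff = €1767 − (€0) = €1767.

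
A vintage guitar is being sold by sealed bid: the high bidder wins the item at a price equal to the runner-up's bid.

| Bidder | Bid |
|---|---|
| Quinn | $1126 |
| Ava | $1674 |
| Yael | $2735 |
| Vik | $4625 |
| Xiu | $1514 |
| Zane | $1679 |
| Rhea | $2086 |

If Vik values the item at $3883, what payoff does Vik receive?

$1148

Highest bid: Vik at $4625, so Vik wins.
Second-highest bid: Yael at $2735 — that is the price the winner pays.
Vik's payoff = value − price = $3883 − $2735 = $1148.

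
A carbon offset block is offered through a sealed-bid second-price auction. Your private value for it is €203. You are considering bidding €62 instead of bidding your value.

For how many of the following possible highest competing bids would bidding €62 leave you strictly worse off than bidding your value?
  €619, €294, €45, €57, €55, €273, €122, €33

1

The deviation hurts exactly when the highest competing bid lies strictly between €62 and €203 — underbidding then forfeits a profitable win.
€619: above both → same outcome either way.
€294: above both → same outcome either way.
€45: below both → same outcome either way.
€57: below both → same outcome either way.
€55: below both → same outcome either way.
€273: above both → same outcome either way.
€122: inside the interval → strictly worse (loss €81).
€33: below both → same outcome either way.
Count: 1.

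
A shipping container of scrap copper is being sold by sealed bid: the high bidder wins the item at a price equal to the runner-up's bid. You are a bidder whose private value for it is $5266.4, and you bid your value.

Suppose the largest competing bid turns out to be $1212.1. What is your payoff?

$4054.3

Your bid $5266.4 exceeds the highest competing bid $1212.1, so you win.
In a second-price auction the winner pays the second-highest bid, $1212.1.
Payoff = value − price = $5266.4 − $1212.1 = $4054.3.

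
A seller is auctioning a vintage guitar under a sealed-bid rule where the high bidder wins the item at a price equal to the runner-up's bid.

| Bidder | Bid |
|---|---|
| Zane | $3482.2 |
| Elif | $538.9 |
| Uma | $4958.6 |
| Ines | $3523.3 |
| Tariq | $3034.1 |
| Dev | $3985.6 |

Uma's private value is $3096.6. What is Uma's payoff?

Highest bid: Uma at $4958.6, so Uma wins.
Second-highest bid: Dev at $3985.6 — that is the price the winner pays.
Uma's payoff = value − price = $3096.6 − $3985.6 = −$889.

−$889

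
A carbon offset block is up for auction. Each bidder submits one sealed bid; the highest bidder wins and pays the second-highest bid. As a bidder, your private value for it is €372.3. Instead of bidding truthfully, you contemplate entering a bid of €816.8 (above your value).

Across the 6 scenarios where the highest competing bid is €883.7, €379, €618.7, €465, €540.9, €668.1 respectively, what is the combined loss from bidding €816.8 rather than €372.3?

€810.2

The deviation costs you only when the competing bid falls strictly between €372.3 and €816.8; elsewhere both bids give the same outcome.
€883.7: outcomes coincide → loss €0.
€379: truthful payoff €0, deviation payoff −€6.7 → loss €6.7.
€618.7: truthful payoff €0, deviation payoff −€246.4 → loss €246.4.
€465: truthful payoff €0, deviation payoff −€92.7 → loss €92.7.
€540.9: truthful payoff €0, deviation payoff −€168.6 → loss €168.6.
€668.1: truthful payoff €0, deviation payoff −€295.8 → loss €295.8.
Total loss = €6.7 + €246.4 + €92.7 + €168.6 + €295.8 = €810.2.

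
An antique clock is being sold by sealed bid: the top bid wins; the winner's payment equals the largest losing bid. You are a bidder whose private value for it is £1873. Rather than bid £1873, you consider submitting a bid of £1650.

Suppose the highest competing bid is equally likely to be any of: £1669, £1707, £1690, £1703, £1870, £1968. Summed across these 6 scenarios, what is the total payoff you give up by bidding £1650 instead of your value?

The deviation costs you only when the competing bid falls strictly between £1650 and £1873; elsewhere both bids give the same outcome.
£1669: truthful payoff £204, deviation payoff £0 → loss £204.
£1707: truthful payoff £166, deviation payoff £0 → loss £166.
£1690: truthful payoff £183, deviation payoff £0 → loss £183.
£1703: truthful payoff £170, deviation payoff £0 → loss £170.
£1870: truthful payoff £3, deviation payoff £0 → loss £3.
£1968: outcomes coincide → loss £0.
Total loss = £204 + £166 + £183 + £170 + £3 = £726.

£726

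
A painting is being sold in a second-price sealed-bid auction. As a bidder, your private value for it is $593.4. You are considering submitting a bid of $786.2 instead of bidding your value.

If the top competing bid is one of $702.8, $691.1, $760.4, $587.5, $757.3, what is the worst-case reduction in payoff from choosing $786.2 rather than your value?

$702.8: truthful gives $0, deviation gives −$109.4 → loss $109.4.
$691.1: truthful gives $0, deviation gives −$97.7 → loss $97.7.
$760.4: truthful gives $0, deviation gives −$167 → loss $167.
$587.5: same outcome either way → loss $0.
$757.3: truthful gives $0, deviation gives −$163.9 → loss $163.9.
Maximum loss: $167.

$167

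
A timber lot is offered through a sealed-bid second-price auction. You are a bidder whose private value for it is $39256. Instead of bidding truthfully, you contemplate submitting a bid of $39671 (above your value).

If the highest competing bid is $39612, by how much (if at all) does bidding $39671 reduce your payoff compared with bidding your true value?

Bidding your value $39256: you lose (since $39256 < $39612). Payoff $0.
Bidding $39671: you win and pay $39612. Payoff $39256 − $39612 = −$356.
The competing bid $39612 lies between your value and your inflated bid, so overbidding wins an item priced above your value.
Loss from deviating = $0 − (−$356) = $356.

$356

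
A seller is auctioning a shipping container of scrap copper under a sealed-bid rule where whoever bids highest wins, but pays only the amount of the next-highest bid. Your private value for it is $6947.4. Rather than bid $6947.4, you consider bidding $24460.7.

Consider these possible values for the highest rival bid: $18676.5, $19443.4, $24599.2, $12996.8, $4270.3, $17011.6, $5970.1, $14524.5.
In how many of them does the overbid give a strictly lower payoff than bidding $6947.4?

5

The deviation hurts exactly when the highest competing bid lies strictly between $6947.4 and $24460.7 — overbidding then wins at a price above your value.
$18676.5: inside the interval → strictly worse (loss $11729.1).
$19443.4: inside the interval → strictly worse (loss $12496).
$24599.2: above both → same outcome either way.
$12996.8: inside the interval → strictly worse (loss $6049.4).
$4270.3: below both → same outcome either way.
$17011.6: inside the interval → strictly worse (loss $10064.2).
$5970.1: below both → same outcome either way.
$14524.5: inside the interval → strictly worse (loss $7577.1).
Count: 5.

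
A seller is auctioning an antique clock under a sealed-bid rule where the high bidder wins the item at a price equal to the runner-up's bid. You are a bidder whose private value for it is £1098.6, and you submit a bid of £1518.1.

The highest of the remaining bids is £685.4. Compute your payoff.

Your bid £1518.1 exceeds the highest competing bid £685.4, so you win.
In a second-price auction the winner pays the second-highest bid, £685.4.
Payoff = value − price = £1098.6 − £685.4 = £413.2.

£413.2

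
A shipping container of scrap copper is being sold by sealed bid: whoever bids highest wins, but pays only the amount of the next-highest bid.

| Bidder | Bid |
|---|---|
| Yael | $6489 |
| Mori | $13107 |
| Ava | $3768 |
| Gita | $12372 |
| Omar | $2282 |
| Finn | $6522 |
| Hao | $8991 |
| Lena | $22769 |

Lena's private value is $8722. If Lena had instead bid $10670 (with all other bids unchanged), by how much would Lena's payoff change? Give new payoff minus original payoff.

The highest bid among the other bidders is $13107; Lena's bid doesn't change that.
Original bid $22769: Lena is highest, pays the top rival bid $13107; payoff $8722 − $13107 = −$4385.
Alternative bid $10670: Lena is not highest (top rival bid is $13107); payoff $0.
Change in payoff = $0 − (−$4385) = $4385.

$4385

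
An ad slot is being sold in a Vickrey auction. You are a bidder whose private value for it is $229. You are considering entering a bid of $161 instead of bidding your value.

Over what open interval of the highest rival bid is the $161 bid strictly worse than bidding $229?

If the competing bid is below $161, both bids win at the same price — no difference.
If it is above $229, both bids lose — no difference.
If it lies strictly between $161 and $229, bidding your value wins at a price below your value (positive payoff) while bidding $161 loses (payoff 0).
So the deviation strictly hurts on the open interval ($161, $229).
Truthful bidding weakly dominates here: raising your bid can only win items priced above your value, and lowering it can only forfeit items priced below.

($161, $229)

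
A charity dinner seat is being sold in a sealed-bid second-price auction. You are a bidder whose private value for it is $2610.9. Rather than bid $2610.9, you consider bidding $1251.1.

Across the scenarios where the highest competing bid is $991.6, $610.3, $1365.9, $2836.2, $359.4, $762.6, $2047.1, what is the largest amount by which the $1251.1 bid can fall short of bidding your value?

$1245

$991.6: same outcome either way → loss $0.
$610.3: same outcome either way → loss $0.
$1365.9: truthful gives $1245, deviation gives $0 → loss $1245.
$2836.2: same outcome either way → loss $0.
$359.4: same outcome either way → loss $0.
$762.6: same outcome either way → loss $0.
$2047.1: truthful gives $563.8, deviation gives $0 → loss $563.8.
Maximum loss: $1245.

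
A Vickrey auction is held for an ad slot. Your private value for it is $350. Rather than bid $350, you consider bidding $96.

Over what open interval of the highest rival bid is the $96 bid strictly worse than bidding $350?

If the competing bid is below $96, both bids win at the same price — no difference.
If it is above $350, both bids lose — no difference.
If it lies strictly between $96 and $350, bidding your value wins at a price below your value (positive payoff) while bidding $96 loses (payoff 0).
So the deviation strictly hurts on the open interval ($96, $350).
Because the price is fixed by the runner-up's bid, deviating from your value can only change a good outcome into a bad one — never the reverse.

($96, $350)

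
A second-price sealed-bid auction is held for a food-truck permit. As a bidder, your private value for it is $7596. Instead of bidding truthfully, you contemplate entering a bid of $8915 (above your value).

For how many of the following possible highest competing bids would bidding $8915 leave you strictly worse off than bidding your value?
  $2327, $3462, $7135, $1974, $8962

0

The deviation hurts exactly when the highest competing bid lies strictly between $7596 and $8915 — overbidding then wins at a price above your value.
$2327: below both → same outcome either way.
$3462: below both → same outcome either way.
$7135: below both → same outcome either way.
$1974: below both → same outcome either way.
$8962: above both → same outcome either way.
Count: 0.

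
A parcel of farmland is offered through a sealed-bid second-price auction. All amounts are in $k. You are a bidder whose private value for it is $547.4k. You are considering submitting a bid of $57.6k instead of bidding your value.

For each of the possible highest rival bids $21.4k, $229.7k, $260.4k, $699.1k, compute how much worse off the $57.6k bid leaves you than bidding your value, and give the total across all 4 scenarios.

The deviation costs you only when the competing bid falls strictly between $57.6k and $547.4k; elsewhere both bids give the same outcome.
$21.4k: outcomes coincide → loss $0k.
$229.7k: truthful payoff $317.7k, deviation payoff $0k → loss $317.7k.
$260.4k: truthful payoff $287k, deviation payoff $0k → loss $287k.
$699.1k: outcomes coincide → loss $0k.
Total loss = $317.7k + $287k = $604.7k.

$604.7k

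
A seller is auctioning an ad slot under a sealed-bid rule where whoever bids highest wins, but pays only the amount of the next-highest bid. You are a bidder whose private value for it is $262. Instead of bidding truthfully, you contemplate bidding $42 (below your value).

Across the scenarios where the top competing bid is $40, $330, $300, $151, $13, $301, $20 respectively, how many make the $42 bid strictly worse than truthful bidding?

The deviation hurts exactly when the highest competing bid lies strictly between $42 and $262 — underbidding then forfeits a profitable win.
$40: below both → same outcome either way.
$330: above both → same outcome either way.
$300: above both → same outcome either way.
$151: inside the interval → strictly worse (loss $111).
$13: below both → same outcome either way.
$301: above both → same outcome either way.
$20: below both → same outcome either way.
Count: 1.

1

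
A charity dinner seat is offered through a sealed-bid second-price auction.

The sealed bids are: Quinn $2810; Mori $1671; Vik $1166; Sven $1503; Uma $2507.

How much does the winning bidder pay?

Highest bid: Quinn at $2810, so Quinn wins.
Second-highest bid: Uma at $2507 — that is the price the winner pays.

$2507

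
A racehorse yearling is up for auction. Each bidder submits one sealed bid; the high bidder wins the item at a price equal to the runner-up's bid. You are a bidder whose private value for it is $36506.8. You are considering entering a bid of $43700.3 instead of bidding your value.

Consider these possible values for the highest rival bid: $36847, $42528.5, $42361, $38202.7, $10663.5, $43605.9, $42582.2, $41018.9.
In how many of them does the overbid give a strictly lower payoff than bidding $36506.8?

The deviation hurts exactly when the highest competing bid lies strictly between $36506.8 and $43700.3 — overbidding then wins at a price above your value.
$36847: inside the interval → strictly worse (loss $340.2).
$42528.5: inside the interval → strictly worse (loss $6021.7).
$42361: inside the interval → strictly worse (loss $5854.2).
$38202.7: inside the interval → strictly worse (loss $1695.9).
$10663.5: below both → same outcome either way.
$43605.9: inside the interval → strictly worse (loss $7099.1).
$42582.2: inside the interval → strictly worse (loss $6075.4).
$41018.9: inside the interval → strictly worse (loss $4512.1).
Count: 7.

7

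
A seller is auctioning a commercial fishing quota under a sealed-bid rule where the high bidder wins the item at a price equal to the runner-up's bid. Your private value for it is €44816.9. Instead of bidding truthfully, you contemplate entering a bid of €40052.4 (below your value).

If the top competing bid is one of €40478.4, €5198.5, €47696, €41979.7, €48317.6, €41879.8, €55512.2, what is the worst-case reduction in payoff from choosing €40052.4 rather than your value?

€4338.5

€40478.4: truthful gives €4338.5, deviation gives €0 → loss €4338.5.
€5198.5: same outcome either way → loss €0.
€47696: same outcome either way → loss €0.
€41979.7: truthful gives €2837.2, deviation gives €0 → loss €2837.2.
€48317.6: same outcome either way → loss €0.
€41879.8: truthful gives €2937.1, deviation gives €0 → loss €2937.1.
€55512.2: same outcome either way → loss €0.
Maximum loss: €4338.5.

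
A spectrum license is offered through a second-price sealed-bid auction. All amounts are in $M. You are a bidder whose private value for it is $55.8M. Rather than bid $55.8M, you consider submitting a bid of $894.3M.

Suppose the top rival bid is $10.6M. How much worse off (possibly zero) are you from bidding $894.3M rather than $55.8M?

$0M

Bidding your value $55.8M: you win (since $55.8M > $10.6M) and pay $10.6M. Payoff $45.2M.
Bidding $894.3M: you win and pay $10.6M. Payoff $55.8M − $10.6M = $45.2M.
Difference = $45.2M − $45.2M = $0M; both bids lead to the same outcome because the competing bid is below both your value and your alternative bid.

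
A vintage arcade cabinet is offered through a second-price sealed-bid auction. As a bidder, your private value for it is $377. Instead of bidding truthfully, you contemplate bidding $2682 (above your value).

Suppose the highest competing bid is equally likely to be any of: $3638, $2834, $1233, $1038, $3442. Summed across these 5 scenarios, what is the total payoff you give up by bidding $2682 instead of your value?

$1517

The deviation costs you only when the competing bid falls strictly between $377 and $2682; elsewhere both bids give the same outcome.
$3638: outcomes coincide → loss $0.
$2834: outcomes coincide → loss $0.
$1233: truthful payoff $0, deviation payoff −$856 → loss $856.
$1038: truthful payoff $0, deviation payoff −$661 → loss $661.
$3442: outcomes coincide → loss $0.
Total loss = $856 + $661 = $1517.
Because the price is fixed by the runner-up's bid, deviating from your value can only change a good outcome into a bad one — never the reverse.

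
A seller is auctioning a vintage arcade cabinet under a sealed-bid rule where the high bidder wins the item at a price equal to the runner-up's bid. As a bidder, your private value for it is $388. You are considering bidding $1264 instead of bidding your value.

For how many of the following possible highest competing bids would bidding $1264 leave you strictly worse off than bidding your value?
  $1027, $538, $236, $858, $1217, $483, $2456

5

The deviation hurts exactly when the highest competing bid lies strictly between $388 and $1264 — overbidding then wins at a price above your value.
$1027: inside the interval → strictly worse (loss $639).
$538: inside the interval → strictly worse (loss $150).
$236: below both → same outcome either way.
$858: inside the interval → strictly worse (loss $470).
$1217: inside the interval → strictly worse (loss $829).
$483: inside the interval → strictly worse (loss $95).
$2456: above both → same outcome either way.
Count: 5.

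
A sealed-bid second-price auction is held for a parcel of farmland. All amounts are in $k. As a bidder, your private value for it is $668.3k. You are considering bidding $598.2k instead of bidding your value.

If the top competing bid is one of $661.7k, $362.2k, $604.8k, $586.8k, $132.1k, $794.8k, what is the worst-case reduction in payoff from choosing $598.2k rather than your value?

$63.5k

$661.7k: truthful gives $6.6k, deviation gives $0k → loss $6.6k.
$362.2k: same outcome either way → loss $0k.
$604.8k: truthful gives $63.5k, deviation gives $0k → loss $63.5k.
$586.8k: same outcome either way → loss $0k.
$132.1k: same outcome either way → loss $0k.
$794.8k: same outcome either way → loss $0k.
Maximum loss: $63.5k.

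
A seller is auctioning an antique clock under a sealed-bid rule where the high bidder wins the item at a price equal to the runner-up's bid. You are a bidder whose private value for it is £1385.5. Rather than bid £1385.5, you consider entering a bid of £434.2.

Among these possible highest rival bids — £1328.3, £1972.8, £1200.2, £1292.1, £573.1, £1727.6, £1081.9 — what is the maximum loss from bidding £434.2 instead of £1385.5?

£1328.3: truthful gives £57.2, deviation gives £0 → loss £57.2.
£1972.8: same outcome either way → loss £0.
£1200.2: truthful gives £185.3, deviation gives £0 → loss £185.3.
£1292.1: truthful gives £93.4, deviation gives £0 → loss £93.4.
£573.1: truthful gives £812.4, deviation gives £0 → loss £812.4.
£1727.6: same outcome either way → loss £0.
£1081.9: truthful gives £303.6, deviation gives £0 → loss £303.6.
Maximum loss: £812.4.

£812.4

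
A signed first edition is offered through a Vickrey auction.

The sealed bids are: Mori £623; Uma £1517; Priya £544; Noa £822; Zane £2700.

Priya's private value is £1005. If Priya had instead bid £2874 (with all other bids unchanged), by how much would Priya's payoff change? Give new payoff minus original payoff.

−£1695

The highest bid among the other bidders is £2700; Priya's bid doesn't change that.
Original bid £544: Priya is not highest (top rival bid is £2700); payoff £0.
Alternative bid £2874: Priya is highest, pays the top rival bid £2700; payoff £1005 − £2700 = −£1695.
Change in payoff = −£1695 − (£0) = −£1695.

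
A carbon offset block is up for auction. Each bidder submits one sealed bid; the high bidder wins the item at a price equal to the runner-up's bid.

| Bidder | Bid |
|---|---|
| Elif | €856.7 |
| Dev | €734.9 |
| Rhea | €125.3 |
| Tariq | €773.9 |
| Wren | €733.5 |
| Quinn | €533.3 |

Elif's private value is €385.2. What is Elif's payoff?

−€388.7

Highest bid: Elif at €856.7, so Elif wins.
Second-highest bid: Tariq at €773.9 — that is the price the winner pays.
Elif's payoff = value − price = €385.2 − €773.9 = −€388.7.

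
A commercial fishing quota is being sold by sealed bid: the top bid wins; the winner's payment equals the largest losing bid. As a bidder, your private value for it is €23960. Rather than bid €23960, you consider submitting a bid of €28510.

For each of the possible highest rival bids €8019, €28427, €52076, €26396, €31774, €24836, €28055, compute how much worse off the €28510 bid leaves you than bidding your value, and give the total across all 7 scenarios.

€11874

The deviation costs you only when the competing bid falls strictly between €23960 and €28510; elsewhere both bids give the same outcome.
€8019: outcomes coincide → loss €0.
€28427: truthful payoff €0, deviation payoff −€4467 → loss €4467.
€52076: outcomes coincide → loss €0.
€26396: truthful payoff €0, deviation payoff −€2436 → loss €2436.
€31774: outcomes coincide → loss €0.
€24836: truthful payoff €0, deviation payoff −€876 → loss €876.
€28055: truthful payoff €0, deviation payoff −€4095 → loss €4095.
Total loss = €4467 + €2436 + €876 + €4095 = €11874.
Because the price is fixed by the runner-up's bid, deviating from your value can only change a good outcome into a bad one — never the reverse.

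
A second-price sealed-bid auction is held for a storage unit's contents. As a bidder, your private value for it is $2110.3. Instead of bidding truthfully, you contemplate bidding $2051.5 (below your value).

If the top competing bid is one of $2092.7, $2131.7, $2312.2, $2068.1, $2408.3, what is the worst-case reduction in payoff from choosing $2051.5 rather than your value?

$2092.7: truthful gives $17.6, deviation gives $0 → loss $17.6.
$2131.7: same outcome either way → loss $0.
$2312.2: same outcome either way → loss $0.
$2068.1: truthful gives $42.2, deviation gives $0 → loss $42.2.
$2408.3: same outcome either way → loss $0.
Maximum loss: $42.2.

$42.2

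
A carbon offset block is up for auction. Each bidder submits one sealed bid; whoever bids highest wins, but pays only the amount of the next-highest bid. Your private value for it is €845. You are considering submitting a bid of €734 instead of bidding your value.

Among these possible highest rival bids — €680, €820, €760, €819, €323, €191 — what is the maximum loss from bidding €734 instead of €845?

€680: same outcome either way → loss €0.
€820: truthful gives €25, deviation gives €0 → loss €25.
€760: truthful gives €85, deviation gives €0 → loss €85.
€819: truthful gives €26, deviation gives €0 → loss €26.
€323: same outcome either way → loss €0.
€191: same outcome either way → loss €0.
Maximum loss: €85.

€85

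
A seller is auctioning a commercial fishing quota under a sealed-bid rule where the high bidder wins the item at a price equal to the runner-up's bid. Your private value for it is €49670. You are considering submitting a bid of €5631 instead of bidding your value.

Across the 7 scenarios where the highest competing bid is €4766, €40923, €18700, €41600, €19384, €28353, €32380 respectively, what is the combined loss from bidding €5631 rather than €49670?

The deviation costs you only when the competing bid falls strictly between €5631 and €49670; elsewhere both bids give the same outcome.
€4766: outcomes coincide → loss €0.
€40923: truthful payoff €8747, deviation payoff €0 → loss €8747.
€18700: truthful payoff €30970, deviation payoff €0 → loss €30970.
€41600: truthful payoff €8070, deviation payoff €0 → loss €8070.
€19384: truthful payoff €30286, deviation payoff €0 → loss €30286.
€28353: truthful payoff €21317, deviation payoff €0 → loss €21317.
€32380: truthful payoff €17290, deviation payoff €0 → loss €17290.
Total loss = €8747 + €30970 + €8070 + €30286 + €21317 + €17290 = €116680.

€116680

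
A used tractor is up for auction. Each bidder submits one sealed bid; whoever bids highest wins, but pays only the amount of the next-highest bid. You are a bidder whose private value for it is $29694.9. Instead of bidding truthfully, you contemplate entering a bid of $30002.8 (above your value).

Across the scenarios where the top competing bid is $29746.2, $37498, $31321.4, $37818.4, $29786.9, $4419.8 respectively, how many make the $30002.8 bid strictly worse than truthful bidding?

2

The deviation hurts exactly when the highest competing bid lies strictly between $29694.9 and $30002.8 — overbidding then wins at a price above your value.
$29746.2: inside the interval → strictly worse (loss $51.3).
$37498: above both → same outcome either way.
$31321.4: above both → same outcome either way.
$37818.4: above both → same outcome either way.
$29786.9: inside the interval → strictly worse (loss $92).
$4419.8: below both → same outcome either way.
Count: 2.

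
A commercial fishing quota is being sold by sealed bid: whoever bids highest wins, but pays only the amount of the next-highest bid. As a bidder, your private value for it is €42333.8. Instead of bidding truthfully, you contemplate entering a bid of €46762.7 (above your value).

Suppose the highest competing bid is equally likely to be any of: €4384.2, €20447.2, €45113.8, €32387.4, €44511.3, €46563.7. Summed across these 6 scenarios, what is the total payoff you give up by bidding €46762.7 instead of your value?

€9187.4

The deviation costs you only when the competing bid falls strictly between €42333.8 and €46762.7; elsewhere both bids give the same outcome.
€4384.2: outcomes coincide → loss €0.
€20447.2: outcomes coincide → loss €0.
€45113.8: truthful payoff €0, deviation payoff −€2780 → loss €2780.
€32387.4: outcomes coincide → loss €0.
€44511.3: truthful payoff €0, deviation payoff −€2177.5 → loss €2177.5.
€46563.7: truthful payoff €0, deviation payoff −€4229.9 → loss €4229.9.
Total loss = €2780 + €2177.5 + €4229.9 = €9187.4.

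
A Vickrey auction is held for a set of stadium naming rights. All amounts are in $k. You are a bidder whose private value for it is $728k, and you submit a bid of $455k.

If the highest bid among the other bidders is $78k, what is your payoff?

$650k

Your bid $455k exceeds the highest competing bid $78k, so you win.
In a second-price auction the winner pays the second-highest bid, $78k.
Payoff = value − price = $728k − $78k = $650k.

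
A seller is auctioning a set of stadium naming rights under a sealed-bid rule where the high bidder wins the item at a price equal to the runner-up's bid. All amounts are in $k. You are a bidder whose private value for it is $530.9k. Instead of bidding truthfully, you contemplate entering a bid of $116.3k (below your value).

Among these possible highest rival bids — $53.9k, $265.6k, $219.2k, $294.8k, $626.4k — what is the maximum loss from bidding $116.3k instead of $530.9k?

$53.9k: same outcome either way → loss $0k.
$265.6k: truthful gives $265.3k, deviation gives $0k → loss $265.3k.
$219.2k: truthful gives $311.7k, deviation gives $0k → loss $311.7k.
$294.8k: truthful gives $236.1k, deviation gives $0k → loss $236.1k.
$626.4k: same outcome either way → loss $0k.
Maximum loss: $311.7k.

$311.7k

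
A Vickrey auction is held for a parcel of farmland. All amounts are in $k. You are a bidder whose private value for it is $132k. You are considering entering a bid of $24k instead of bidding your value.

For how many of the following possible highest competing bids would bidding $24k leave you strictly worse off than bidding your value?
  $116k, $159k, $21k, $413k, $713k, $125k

The deviation hurts exactly when the highest competing bid lies strictly between $24k and $132k — underbidding then forfeits a profitable win.
$116k: inside the interval → strictly worse (loss $16k).
$159k: above both → same outcome either way.
$21k: below both → same outcome either way.
$413k: above both → same outcome either way.
$713k: above both → same outcome either way.
$125k: inside the interval → strictly worse (loss $7k).
Count: 2.

2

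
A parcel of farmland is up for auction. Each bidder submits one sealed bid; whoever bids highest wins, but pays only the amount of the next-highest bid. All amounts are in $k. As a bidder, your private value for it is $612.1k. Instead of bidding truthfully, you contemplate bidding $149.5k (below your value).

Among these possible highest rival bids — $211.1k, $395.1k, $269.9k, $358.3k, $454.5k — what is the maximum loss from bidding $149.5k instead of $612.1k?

$211.1k: truthful gives $401k, deviation gives $0k → loss $401k.
$395.1k: truthful gives $217k, deviation gives $0k → loss $217k.
$269.9k: truthful gives $342.2k, deviation gives $0k → loss $342.2k.
$358.3k: truthful gives $253.8k, deviation gives $0k → loss $253.8k.
$454.5k: truthful gives $157.6k, deviation gives $0k → loss $157.6k.
Maximum loss: $401k.

$401k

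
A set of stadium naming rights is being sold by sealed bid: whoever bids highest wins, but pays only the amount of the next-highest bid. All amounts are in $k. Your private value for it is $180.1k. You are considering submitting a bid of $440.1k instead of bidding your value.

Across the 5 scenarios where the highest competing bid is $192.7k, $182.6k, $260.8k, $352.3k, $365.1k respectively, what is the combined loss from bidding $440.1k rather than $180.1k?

The deviation costs you only when the competing bid falls strictly between $180.1k and $440.1k; elsewhere both bids give the same outcome.
$192.7k: truthful payoff $0k, deviation payoff −$12.6k → loss $12.6k.
$182.6k: truthful payoff $0k, deviation payoff −$2.5k → loss $2.5k.
$260.8k: truthful payoff $0k, deviation payoff −$80.7k → loss $80.7k.
$352.3k: truthful payoff $0k, deviation payoff −$172.2k → loss $172.2k.
$365.1k: truthful payoff $0k, deviation payoff −$185k → loss $185k.
Total loss = $12.6k + $2.5k + $80.7k + $172.2k + $185k = $453k.

$453k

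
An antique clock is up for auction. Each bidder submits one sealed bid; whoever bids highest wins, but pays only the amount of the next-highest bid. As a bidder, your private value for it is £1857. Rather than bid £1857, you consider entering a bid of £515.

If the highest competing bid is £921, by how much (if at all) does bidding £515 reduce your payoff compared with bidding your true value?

Bidding your value £1857: you win (since £1857 > £921) and pay £921. Payoff £936.
Bidding £515: you lose. Payoff £0.
The competing bid £921 lies between your shaded bid and your value, so underbidding forfeits an item you could have won at a profitable price.
Loss from deviating = £936 − (£0) = £936.

£936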